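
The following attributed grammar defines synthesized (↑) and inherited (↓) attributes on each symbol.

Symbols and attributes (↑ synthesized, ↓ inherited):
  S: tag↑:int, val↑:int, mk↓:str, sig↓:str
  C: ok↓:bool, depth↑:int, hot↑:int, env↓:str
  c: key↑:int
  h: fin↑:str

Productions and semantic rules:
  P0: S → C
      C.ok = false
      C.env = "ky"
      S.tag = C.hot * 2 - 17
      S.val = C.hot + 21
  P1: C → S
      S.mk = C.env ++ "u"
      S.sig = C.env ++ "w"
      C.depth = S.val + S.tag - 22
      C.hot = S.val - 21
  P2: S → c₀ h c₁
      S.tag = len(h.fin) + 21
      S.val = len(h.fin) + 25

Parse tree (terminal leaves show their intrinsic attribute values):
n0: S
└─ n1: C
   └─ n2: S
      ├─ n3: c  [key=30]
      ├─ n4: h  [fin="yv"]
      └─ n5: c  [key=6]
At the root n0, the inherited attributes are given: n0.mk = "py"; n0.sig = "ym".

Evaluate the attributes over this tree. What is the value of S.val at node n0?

27

1. n0.mk = "py"  [given at root]
2. n0.sig = "ym"  [given at root]
3. n1.ok = false  [false]
4. n1.env = "ky"  ["ky"]
5. n2.mk = "kyu"  [C.env ++ "u"]
6. n2.sig = "kyw"  [C.env ++ "w"]
7. n3.key = 30  [terminal]
8. n4.fin = "yv"  [terminal]
9. n5.key = 6  [terminal]
10. n2.tag = 23  [len(h.fin) + 21]
11. n2.val = 27  [len(h.fin) + 25]
12. n1.depth = 28  [S.val + S.tag - 22]
13. n1.hot = 6  [S.val - 21]
14. n0.tag = -5  [C.hot * 2 - 17]
15. n0.val = 27  [C.hot + 21]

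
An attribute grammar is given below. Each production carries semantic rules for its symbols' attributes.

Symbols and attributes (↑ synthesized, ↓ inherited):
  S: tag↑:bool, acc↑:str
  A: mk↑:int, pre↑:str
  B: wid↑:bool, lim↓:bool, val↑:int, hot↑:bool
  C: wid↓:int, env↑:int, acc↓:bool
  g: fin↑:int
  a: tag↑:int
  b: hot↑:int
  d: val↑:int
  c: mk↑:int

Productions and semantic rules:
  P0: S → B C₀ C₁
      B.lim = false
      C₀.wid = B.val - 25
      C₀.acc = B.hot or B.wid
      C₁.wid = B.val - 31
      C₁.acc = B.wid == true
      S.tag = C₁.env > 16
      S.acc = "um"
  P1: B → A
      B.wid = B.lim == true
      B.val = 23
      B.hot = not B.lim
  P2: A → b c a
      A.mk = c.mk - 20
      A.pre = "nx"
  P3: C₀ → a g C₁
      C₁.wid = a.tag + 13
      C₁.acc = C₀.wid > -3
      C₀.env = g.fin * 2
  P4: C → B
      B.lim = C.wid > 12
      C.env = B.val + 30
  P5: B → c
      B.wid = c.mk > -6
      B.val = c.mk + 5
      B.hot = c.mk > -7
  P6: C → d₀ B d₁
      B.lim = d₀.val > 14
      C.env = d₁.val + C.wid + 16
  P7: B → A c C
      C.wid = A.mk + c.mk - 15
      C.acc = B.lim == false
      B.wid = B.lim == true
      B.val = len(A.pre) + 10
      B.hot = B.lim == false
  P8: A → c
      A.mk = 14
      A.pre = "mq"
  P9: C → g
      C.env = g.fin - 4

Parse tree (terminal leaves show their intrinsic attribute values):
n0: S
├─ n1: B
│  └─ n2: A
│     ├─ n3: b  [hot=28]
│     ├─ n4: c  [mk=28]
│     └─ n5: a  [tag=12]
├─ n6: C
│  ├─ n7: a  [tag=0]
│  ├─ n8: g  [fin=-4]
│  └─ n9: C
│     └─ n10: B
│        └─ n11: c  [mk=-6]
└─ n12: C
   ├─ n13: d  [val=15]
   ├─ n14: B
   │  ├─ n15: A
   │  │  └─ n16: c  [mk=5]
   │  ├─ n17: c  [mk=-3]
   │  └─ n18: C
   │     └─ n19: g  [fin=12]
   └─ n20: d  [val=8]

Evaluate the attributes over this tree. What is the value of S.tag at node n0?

1. n1.lim = false  [false]
2. n3.hot = 28  [terminal]
3. n4.mk = 28  [terminal]
4. n5.tag = 12  [terminal]
5. n2.mk = 8  [c.mk - 20]
6. n2.pre = "nx"  ["nx"]
7. n1.wid = false  [B.lim == true]
8. n1.val = 23  [23]
9. n1.hot = true  [not B.lim]
10. n6.wid = -2  [B.val - 25]
11. n6.acc = true  [B.hot or B.wid]
12. n7.tag = 0  [terminal]
13. n8.fin = -4  [terminal]
14. n9.wid = 13  [a.tag + 13]
15. n9.acc = true  [C₀.wid > -3]
16. n10.lim = true  [C.wid > 12]
17. n11.mk = -6  [terminal]
18. n10.wid = false  [c.mk > -6]
19. n10.val = -1  [c.mk + 5]
20. n10.hot = true  [c.mk > -7]
21. n9.env = 29  [B.val + 30]
22. n6.env = -8  [g.fin * 2]
23. n12.wid = -8  [B.val - 31]
24. n12.acc = false  [B.wid == true]
25. n13.val = 15  [terminal]
26. n14.lim = true  [d₀.val > 14]
27. n16.mk = 5  [terminal]
28. n15.mk = 14  [14]
29. n15.pre = "mq"  ["mq"]
30. n17.mk = -3  [terminal]
31. n18.wid = -4  [A.mk + c.mk - 15]
32. n18.acc = false  [B.lim == false]
33. n19.fin = 12  [terminal]
34. n18.env = 8  [g.fin - 4]
35. n14.wid = true  [B.lim == true]
36. n14.val = 12  [len(A.pre) + 10]
37. n14.hot = false  [B.lim == false]
38. n20.val = 8  [terminal]
39. n12.env = 16  [d₁.val + C.wid + 16]
40. n0.tag = false  [C₁.env > 16]
41. n0.acc = "um"  ["um"]

false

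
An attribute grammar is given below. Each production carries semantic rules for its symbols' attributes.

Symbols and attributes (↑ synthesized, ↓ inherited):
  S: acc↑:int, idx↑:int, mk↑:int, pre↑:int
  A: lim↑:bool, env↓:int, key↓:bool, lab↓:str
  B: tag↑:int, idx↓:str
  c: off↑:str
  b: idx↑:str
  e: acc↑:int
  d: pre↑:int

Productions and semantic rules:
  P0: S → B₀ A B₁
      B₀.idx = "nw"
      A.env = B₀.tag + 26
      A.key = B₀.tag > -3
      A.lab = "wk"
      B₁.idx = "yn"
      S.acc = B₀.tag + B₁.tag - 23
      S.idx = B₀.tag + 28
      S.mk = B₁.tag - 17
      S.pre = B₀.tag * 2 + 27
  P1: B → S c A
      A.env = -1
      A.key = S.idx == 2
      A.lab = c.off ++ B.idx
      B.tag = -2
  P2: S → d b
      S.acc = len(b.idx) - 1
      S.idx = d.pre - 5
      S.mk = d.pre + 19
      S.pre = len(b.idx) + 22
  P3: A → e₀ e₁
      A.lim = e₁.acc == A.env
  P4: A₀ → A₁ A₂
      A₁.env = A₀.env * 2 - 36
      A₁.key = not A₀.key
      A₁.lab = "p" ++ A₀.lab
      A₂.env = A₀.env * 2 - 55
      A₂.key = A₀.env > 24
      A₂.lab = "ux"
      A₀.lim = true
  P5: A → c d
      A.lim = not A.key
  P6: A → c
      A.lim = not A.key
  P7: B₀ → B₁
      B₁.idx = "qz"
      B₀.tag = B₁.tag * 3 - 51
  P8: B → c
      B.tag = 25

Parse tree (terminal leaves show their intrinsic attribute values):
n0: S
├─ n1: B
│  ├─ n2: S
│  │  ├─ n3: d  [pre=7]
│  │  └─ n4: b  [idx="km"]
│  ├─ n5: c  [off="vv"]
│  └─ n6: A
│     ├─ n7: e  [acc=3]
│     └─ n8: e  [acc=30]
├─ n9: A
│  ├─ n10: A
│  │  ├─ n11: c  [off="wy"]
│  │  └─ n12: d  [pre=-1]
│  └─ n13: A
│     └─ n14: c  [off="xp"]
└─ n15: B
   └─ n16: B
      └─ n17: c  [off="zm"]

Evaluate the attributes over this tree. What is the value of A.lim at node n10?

1. n1.idx = "nw"  ["nw"]
2. n3.pre = 7  [terminal]
3. n4.idx = "km"  [terminal]
4. n2.acc = 1  [len(b.idx) - 1]
5. n2.idx = 2  [d.pre - 5]
6. n2.mk = 26  [d.pre + 19]
7. n2.pre = 24  [len(b.idx) + 22]
8. n5.off = "vv"  [terminal]
9. n6.env = -1  [-1]
10. n6.key = true  [S.idx == 2]
11. n6.lab = "vvnw"  [c.off ++ B.idx]
12. n7.acc = 3  [terminal]
13. n8.acc = 30  [terminal]
14. n6.lim = false  [e₁.acc == A.env]
15. n1.tag = -2  [-2]
16. n9.env = 24  [B₀.tag + 26]
17. n9.key = true  [B₀.tag > -3]
18. n9.lab = "wk"  ["wk"]
19. n10.env = 12  [A₀.env * 2 - 36]
20. n10.key = false  [not A₀.key]
21. n10.lab = "pwk"  ["p" ++ A₀.lab]
22. n11.off = "wy"  [terminal]
23. n12.pre = -1  [terminal]
24. n10.lim = true  [not A.key]
25. n13.env = -7  [A₀.env * 2 - 55]
26. n13.key = false  [A₀.env > 24]
27. n13.lab = "ux"  ["ux"]
28. n14.off = "xp"  [terminal]
29. n13.lim = true  [not A.key]
30. n9.lim = true  [true]
31. n15.idx = "yn"  ["yn"]
32. n16.idx = "qz"  ["qz"]
33. n17.off = "zm"  [terminal]
34. n16.tag = 25  [25]
35. n15.tag = 24  [B₁.tag * 3 - 51]
36. n0.acc = -1  [B₀.tag + B₁.tag - 23]
37. n0.idx = 26  [B₀.tag + 28]
38. n0.mk = 7  [B₁.tag - 17]
39. n0.pre = 23  [B₀.tag * 2 + 27]

true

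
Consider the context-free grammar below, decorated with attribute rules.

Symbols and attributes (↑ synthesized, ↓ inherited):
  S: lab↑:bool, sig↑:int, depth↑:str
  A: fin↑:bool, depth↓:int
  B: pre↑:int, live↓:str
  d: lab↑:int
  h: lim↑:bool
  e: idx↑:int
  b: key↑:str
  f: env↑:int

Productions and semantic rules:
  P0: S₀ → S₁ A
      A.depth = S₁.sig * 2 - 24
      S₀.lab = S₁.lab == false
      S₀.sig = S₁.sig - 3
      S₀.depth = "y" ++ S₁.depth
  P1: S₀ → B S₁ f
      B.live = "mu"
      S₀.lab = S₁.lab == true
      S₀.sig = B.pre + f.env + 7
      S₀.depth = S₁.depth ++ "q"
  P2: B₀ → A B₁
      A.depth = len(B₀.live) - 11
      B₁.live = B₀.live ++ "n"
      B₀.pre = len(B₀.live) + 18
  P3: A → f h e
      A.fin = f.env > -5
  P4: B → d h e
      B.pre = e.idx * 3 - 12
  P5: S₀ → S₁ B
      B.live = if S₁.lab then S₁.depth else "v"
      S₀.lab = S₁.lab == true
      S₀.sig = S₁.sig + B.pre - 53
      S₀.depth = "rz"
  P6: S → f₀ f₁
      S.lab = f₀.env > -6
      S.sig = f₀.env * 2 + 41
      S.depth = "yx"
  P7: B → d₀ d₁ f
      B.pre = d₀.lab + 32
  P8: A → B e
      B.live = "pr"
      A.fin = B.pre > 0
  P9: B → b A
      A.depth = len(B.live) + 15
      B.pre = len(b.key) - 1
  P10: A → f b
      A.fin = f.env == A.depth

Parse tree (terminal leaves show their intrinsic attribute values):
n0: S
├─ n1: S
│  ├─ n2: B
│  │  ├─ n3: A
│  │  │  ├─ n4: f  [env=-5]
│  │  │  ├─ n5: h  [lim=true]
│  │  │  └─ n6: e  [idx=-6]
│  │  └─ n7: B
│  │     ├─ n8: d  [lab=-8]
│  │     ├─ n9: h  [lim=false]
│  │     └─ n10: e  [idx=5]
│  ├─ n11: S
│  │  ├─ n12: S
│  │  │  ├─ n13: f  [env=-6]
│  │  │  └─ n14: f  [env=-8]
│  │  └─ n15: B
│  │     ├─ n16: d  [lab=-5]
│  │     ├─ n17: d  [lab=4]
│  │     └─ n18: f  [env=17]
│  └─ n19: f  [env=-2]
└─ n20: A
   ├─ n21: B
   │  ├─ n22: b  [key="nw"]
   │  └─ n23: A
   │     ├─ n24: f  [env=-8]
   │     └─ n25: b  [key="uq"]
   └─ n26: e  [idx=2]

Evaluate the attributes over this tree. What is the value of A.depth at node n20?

26

1. n2.live = "mu"  ["mu"]
2. n3.depth = -9  [len(B₀.live) - 11]
3. n4.env = -5  [terminal]
4. n5.lim = true  [terminal]
5. n6.idx = -6  [terminal]
6. n3.fin = false  [f.env > -5]
7. n7.live = "mun"  [B₀.live ++ "n"]
8. n8.lab = -8  [terminal]
9. n9.lim = false  [terminal]
10. n10.idx = 5  [terminal]
11. n7.pre = 3  [e.idx * 3 - 12]
12. n2.pre = 20  [len(B₀.live) + 18]
13. n13.env = -6  [terminal]
14. n14.env = -8  [terminal]
15. n12.lab = false  [f₀.env > -6]
16. n12.sig = 29  [f₀.env * 2 + 41]
17. n12.depth = "yx"  ["yx"]
18. n15.live = "v"  [if S₁.lab then S₁.depth else "v"]
19. n16.lab = -5  [terminal]
20. n17.lab = 4  [terminal]
21. n18.env = 17  [terminal]
22. n15.pre = 27  [d₀.lab + 32]
23. n11.lab = false  [S₁.lab == true]
24. n11.sig = 3  [S₁.sig + B.pre - 53]
25. n11.depth = "rz"  ["rz"]
26. n19.env = -2  [terminal]
27. n1.lab = false  [S₁.lab == true]
28. n1.sig = 25  [B.pre + f.env + 7]
29. n1.depth = "rzq"  [S₁.depth ++ "q"]
30. n20.depth = 26  [S₁.sig * 2 - 24]
31. n21.live = "pr"  ["pr"]
32. n22.key = "nw"  [terminal]
33. n23.depth = 17  [len(B.live) + 15]
34. n24.env = -8  [terminal]
35. n25.key = "uq"  [terminal]
36. n23.fin = false  [f.env == A.depth]
37. n21.pre = 1  [len(b.key) - 1]
38. n26.idx = 2  [terminal]
39. n20.fin = true  [B.pre > 0]
40. n0.lab = true  [S₁.lab == false]
41. n0.sig = 22  [S₁.sig - 3]
42. n0.depth = "yrzq"  ["y" ++ S₁.depth]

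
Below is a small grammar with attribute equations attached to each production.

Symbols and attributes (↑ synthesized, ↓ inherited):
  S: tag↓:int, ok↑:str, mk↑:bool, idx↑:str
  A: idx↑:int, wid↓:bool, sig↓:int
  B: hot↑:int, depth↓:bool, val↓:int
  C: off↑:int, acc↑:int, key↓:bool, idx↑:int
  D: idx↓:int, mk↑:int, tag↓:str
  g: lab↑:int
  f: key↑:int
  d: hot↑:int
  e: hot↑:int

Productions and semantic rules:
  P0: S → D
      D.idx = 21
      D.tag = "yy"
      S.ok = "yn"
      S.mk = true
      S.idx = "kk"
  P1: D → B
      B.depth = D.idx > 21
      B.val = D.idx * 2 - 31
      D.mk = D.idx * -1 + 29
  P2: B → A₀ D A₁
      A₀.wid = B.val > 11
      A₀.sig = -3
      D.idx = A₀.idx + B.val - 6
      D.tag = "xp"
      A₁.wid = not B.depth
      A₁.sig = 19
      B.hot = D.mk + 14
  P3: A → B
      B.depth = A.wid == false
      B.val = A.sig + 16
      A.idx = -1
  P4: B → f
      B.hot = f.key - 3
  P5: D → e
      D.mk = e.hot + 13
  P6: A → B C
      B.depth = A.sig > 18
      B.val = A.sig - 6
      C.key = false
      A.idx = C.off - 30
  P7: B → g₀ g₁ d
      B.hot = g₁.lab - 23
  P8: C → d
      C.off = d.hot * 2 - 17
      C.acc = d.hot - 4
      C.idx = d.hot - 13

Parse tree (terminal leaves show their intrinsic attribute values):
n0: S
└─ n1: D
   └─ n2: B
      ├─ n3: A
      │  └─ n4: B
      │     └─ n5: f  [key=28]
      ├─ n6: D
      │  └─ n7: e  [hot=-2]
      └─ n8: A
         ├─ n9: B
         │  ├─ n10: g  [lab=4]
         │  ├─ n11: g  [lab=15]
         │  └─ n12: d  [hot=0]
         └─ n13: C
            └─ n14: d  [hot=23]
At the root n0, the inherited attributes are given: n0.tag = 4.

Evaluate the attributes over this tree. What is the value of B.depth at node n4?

1. n0.tag = 4  [given at root]
2. n1.idx = 21  [21]
3. n1.tag = "yy"  ["yy"]
4. n2.depth = false  [D.idx > 21]
5. n2.val = 11  [D.idx * 2 - 31]
6. n3.wid = false  [B.val > 11]
7. n3.sig = -3  [-3]
8. n4.depth = true  [A.wid == false]
9. n4.val = 13  [A.sig + 16]
10. n5.key = 28  [terminal]
11. n4.hot = 25  [f.key - 3]
12. n3.idx = -1  [-1]
13. n6.idx = 4  [A₀.idx + B.val - 6]
14. n6.tag = "xp"  ["xp"]
15. n7.hot = -2  [terminal]
16. n6.mk = 11  [e.hot + 13]
17. n8.wid = true  [not B.depth]
18. n8.sig = 19  [19]
19. n9.depth = true  [A.sig > 18]
20. n9.val = 13  [A.sig - 6]
21. n10.lab = 4  [terminal]
22. n11.lab = 15  [terminal]
23. n12.hot = 0  [terminal]
24. n9.hot = -8  [g₁.lab - 23]
25. n13.key = false  [false]
26. n14.hot = 23  [terminal]
27. n13.off = 29  [d.hot * 2 - 17]
28. n13.acc = 19  [d.hot - 4]
29. n13.idx = 10  [d.hot - 13]
30. n8.idx = -1  [C.off - 30]
31. n2.hot = 25  [D.mk + 14]
32. n1.mk = 8  [D.idx * -1 + 29]
33. n0.ok = "yn"  ["yn"]
34. n0.mk = true  [true]
35. n0.idx = "kk"  ["kk"]

true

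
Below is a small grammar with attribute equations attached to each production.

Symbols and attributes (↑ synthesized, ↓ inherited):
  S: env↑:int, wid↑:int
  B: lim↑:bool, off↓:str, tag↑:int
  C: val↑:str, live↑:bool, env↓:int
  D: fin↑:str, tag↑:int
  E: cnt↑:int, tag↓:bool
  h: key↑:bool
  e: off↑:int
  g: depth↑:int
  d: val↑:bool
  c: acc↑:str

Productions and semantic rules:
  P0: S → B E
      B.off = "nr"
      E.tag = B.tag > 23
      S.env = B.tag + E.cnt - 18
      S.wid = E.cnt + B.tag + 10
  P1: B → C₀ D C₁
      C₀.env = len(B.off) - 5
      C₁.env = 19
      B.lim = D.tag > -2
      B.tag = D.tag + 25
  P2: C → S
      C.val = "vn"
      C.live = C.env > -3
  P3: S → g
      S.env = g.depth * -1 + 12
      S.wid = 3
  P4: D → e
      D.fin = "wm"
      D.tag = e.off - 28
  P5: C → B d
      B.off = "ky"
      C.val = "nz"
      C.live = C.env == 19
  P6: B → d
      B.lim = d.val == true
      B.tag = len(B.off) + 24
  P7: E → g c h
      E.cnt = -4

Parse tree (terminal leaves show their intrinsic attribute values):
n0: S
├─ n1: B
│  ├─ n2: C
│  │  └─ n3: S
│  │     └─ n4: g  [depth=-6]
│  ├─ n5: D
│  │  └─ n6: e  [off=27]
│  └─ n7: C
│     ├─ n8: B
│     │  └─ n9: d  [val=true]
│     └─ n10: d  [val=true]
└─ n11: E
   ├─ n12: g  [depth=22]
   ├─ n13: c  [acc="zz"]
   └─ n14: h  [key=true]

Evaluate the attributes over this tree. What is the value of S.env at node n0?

1. n1.off = "nr"  ["nr"]
2. n2.env = -3  [len(B.off) - 5]
3. n4.depth = -6  [terminal]
4. n3.env = 18  [g.depth * -1 + 12]
5. n3.wid = 3  [3]
6. n2.val = "vn"  ["vn"]
7. n2.live = false  [C.env > -3]
8. n6.off = 27  [terminal]
9. n5.fin = "wm"  ["wm"]
10. n5.tag = -1  [e.off - 28]
11. n7.env = 19  [19]
12. n8.off = "ky"  ["ky"]
13. n9.val = true  [terminal]
14. n8.lim = true  [d.val == true]
15. n8.tag = 26  [len(B.off) + 24]
16. n10.val = true  [terminal]
17. n7.val = "nz"  ["nz"]
18. n7.live = true  [C.env == 19]
19. n1.lim = true  [D.tag > -2]
20. n1.tag = 24  [D.tag + 25]
21. n11.tag = true  [B.tag > 23]
22. n12.depth = 22  [terminal]
23. n13.acc = "zz"  [terminal]
24. n14.key = true  [terminal]
25. n11.cnt = -4  [-4]
26. n0.env = 2  [B.tag + E.cnt - 18]
27. n0.wid = 30  [E.cnt + B.tag + 10]

2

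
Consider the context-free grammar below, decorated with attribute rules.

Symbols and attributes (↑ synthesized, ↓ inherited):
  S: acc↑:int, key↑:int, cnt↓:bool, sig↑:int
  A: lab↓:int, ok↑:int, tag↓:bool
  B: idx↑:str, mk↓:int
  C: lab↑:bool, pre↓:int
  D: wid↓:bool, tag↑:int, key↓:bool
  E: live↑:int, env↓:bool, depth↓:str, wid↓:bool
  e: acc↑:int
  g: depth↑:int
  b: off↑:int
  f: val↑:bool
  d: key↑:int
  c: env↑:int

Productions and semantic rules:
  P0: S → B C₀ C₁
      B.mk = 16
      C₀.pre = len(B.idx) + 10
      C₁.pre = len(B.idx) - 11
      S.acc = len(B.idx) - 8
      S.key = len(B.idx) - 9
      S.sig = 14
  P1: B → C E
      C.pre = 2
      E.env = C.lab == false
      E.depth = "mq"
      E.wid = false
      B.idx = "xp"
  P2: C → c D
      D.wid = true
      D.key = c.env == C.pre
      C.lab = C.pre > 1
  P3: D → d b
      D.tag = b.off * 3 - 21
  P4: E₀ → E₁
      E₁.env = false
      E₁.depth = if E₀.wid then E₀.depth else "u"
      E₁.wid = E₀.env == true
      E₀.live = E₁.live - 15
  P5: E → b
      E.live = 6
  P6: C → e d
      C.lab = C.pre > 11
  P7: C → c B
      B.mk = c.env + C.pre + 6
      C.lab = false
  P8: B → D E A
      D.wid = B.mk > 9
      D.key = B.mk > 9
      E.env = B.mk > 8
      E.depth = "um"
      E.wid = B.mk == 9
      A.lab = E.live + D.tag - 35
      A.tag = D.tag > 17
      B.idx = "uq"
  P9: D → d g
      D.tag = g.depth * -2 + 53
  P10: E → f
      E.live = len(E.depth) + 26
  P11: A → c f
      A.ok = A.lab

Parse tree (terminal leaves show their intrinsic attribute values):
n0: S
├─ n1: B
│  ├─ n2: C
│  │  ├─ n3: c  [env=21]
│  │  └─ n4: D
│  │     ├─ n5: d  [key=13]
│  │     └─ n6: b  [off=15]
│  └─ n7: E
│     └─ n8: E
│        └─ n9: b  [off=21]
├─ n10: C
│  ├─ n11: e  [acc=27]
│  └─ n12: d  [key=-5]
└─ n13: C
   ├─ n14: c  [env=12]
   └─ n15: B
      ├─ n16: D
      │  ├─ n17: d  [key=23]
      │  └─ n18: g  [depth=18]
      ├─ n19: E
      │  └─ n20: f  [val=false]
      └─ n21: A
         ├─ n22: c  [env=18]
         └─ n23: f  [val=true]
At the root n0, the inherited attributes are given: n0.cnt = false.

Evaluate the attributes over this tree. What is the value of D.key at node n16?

false

1. n0.cnt = false  [given at root]
2. n1.mk = 16  [16]
3. n2.pre = 2  [2]
4. n3.env = 21  [terminal]
5. n4.wid = true  [true]
6. n4.key = false  [c.env == C.pre]
7. n5.key = 13  [terminal]
8. n6.off = 15  [terminal]
9. n4.tag = 24  [b.off * 3 - 21]
10. n2.lab = true  [C.pre > 1]
11. n7.env = false  [C.lab == false]
12. n7.depth = "mq"  ["mq"]
13. n7.wid = false  [false]
14. n8.env = false  [false]
15. n8.depth = "u"  [if E₀.wid then E₀.depth else "u"]
16. n8.wid = false  [E₀.env == true]
17. n9.off = 21  [terminal]
18. n8.live = 6  [6]
19. n7.live = -9  [E₁.live - 15]
20. n1.idx = "xp"  ["xp"]
21. n10.pre = 12  [len(B.idx) + 10]
22. n11.acc = 27  [terminal]
23. n12.key = -5  [terminal]
24. n10.lab = true  [C.pre > 11]
25. n13.pre = -9  [len(B.idx) - 11]
26. n14.env = 12  [terminal]
27. n15.mk = 9  [c.env + C.pre + 6]
28. n16.wid = false  [B.mk > 9]
29. n16.key = false  [B.mk > 9]
30. n17.key = 23  [terminal]
31. n18.depth = 18  [terminal]
32. n16.tag = 17  [g.depth * -2 + 53]
33. n19.env = true  [B.mk > 8]
34. n19.depth = "um"  ["um"]
35. n19.wid = true  [B.mk == 9]
36. n20.val = false  [terminal]
37. n19.live = 28  [len(E.depth) + 26]
38. n21.lab = 10  [E.live + D.tag - 35]
39. n21.tag = false  [D.tag > 17]
40. n22.env = 18  [terminal]
41. n23.val = true  [terminal]
42. n21.ok = 10  [A.lab]
43. n15.idx = "uq"  ["uq"]
44. n13.lab = false  [false]
45. n0.acc = -6  [len(B.idx) - 8]
46. n0.key = -7  [len(B.idx) - 9]
47. n0.sig = 14  [14]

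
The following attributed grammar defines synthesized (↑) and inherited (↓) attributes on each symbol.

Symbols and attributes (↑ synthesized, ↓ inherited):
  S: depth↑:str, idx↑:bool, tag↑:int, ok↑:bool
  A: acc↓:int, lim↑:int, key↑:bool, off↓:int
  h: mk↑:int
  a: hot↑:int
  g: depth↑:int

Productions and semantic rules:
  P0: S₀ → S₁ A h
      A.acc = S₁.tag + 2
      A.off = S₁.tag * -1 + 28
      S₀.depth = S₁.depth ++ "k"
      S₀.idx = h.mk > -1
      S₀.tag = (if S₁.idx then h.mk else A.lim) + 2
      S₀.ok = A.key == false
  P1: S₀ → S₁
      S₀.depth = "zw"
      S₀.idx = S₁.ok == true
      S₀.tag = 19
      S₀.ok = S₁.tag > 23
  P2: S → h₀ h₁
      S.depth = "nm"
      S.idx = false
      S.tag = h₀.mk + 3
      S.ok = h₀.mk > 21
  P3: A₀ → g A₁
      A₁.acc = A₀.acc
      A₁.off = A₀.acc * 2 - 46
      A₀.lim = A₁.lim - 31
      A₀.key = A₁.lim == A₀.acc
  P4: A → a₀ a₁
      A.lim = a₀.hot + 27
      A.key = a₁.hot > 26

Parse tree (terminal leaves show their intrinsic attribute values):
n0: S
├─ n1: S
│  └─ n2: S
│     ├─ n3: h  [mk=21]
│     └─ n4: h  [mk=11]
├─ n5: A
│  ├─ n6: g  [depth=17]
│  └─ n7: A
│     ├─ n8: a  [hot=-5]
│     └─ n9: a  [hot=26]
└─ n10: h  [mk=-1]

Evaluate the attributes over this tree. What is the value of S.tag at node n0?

1. n3.mk = 21  [terminal]
2. n4.mk = 11  [terminal]
3. n2.depth = "nm"  ["nm"]
4. n2.idx = false  [false]
5. n2.tag = 24  [h₀.mk + 3]
6. n2.ok = false  [h₀.mk > 21]
7. n1.depth = "zw"  ["zw"]
8. n1.idx = false  [S₁.ok == true]
9. n1.tag = 19  [19]
10. n1.ok = true  [S₁.tag > 23]
11. n5.acc = 21  [S₁.tag + 2]
12. n5.off = 9  [S₁.tag * -1 + 28]
13. n6.depth = 17  [terminal]
14. n7.acc = 21  [A₀.acc]
15. n7.off = -4  [A₀.acc * 2 - 46]
16. n8.hot = -5  [terminal]
17. n9.hot = 26  [terminal]
18. n7.lim = 22  [a₀.hot + 27]
19. n7.key = false  [a₁.hot > 26]
20. n5.lim = -9  [A₁.lim - 31]
21. n5.key = false  [A₁.lim == A₀.acc]
22. n10.mk = -1  [terminal]
23. n0.depth = "zwk"  [S₁.depth ++ "k"]
24. n0.idx = false  [h.mk > -1]
25. n0.tag = -7  [(if S₁.idx then h.mk else A.lim) + 2]
26. n0.ok = true  [A.key == false]

-7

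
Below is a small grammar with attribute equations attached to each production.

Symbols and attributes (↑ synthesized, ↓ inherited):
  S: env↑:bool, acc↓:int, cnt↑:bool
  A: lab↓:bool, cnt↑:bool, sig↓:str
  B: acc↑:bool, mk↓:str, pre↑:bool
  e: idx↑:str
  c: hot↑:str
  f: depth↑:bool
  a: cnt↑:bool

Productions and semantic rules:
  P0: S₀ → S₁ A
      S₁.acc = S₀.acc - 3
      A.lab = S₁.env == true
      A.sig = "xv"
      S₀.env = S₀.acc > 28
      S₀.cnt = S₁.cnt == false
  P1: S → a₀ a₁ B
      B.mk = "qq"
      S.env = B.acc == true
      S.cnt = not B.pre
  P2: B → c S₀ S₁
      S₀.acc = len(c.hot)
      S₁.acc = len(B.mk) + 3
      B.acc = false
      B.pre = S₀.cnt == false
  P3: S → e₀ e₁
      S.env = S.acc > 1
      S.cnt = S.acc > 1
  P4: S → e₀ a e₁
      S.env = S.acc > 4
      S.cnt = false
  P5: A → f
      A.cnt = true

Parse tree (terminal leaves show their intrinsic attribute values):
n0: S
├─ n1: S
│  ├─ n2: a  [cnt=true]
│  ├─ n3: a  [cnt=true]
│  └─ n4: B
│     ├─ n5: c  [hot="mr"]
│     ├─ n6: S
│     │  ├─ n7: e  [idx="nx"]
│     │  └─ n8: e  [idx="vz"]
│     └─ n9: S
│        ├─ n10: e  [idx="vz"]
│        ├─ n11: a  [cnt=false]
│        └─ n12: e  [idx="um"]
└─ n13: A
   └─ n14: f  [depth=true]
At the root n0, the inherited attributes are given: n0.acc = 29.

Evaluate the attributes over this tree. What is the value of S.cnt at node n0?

false

1. n0.acc = 29  [given at root]
2. n1.acc = 26  [S₀.acc - 3]
3. n2.cnt = true  [terminal]
4. n3.cnt = true  [terminal]
5. n4.mk = "qq"  ["qq"]
6. n5.hot = "mr"  [terminal]
7. n6.acc = 2  [len(c.hot)]
8. n7.idx = "nx"  [terminal]
9. n8.idx = "vz"  [terminal]
10. n6.env = true  [S.acc > 1]
11. n6.cnt = true  [S.acc > 1]
12. n9.acc = 5  [len(B.mk) + 3]
13. n10.idx = "vz"  [terminal]
14. n11.cnt = false  [terminal]
15. n12.idx = "um"  [terminal]
16. n9.env = true  [S.acc > 4]
17. n9.cnt = false  [false]
18. n4.acc = false  [false]
19. n4.pre = false  [S₀.cnt == false]
20. n1.env = false  [B.acc == true]
21. n1.cnt = true  [not B.pre]
22. n13.lab = false  [S₁.env == true]
23. n13.sig = "xv"  ["xv"]
24. n14.depth = true  [terminal]
25. n13.cnt = true  [true]
26. n0.env = true  [S₀.acc > 28]
27. n0.cnt = false  [S₁.cnt == false]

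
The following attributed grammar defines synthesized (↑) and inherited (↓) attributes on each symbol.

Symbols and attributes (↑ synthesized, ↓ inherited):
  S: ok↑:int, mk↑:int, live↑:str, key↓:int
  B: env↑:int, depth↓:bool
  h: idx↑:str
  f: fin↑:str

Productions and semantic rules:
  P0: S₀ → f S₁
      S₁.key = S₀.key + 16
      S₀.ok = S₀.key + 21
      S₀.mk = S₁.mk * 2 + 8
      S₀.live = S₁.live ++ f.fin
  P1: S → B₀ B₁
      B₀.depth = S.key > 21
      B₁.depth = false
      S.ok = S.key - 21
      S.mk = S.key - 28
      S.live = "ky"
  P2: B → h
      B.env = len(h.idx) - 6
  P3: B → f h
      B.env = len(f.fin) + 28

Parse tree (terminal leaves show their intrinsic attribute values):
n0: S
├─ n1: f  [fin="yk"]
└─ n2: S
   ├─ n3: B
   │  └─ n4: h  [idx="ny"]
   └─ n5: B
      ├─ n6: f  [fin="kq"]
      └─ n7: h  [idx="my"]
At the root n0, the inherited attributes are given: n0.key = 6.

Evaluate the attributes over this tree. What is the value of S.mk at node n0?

-4

1. n0.key = 6  [given at root]
2. n1.fin = "yk"  [terminal]
3. n2.key = 22  [S₀.key + 16]
4. n3.depth = true  [S.key > 21]
5. n4.idx = "ny"  [terminal]
6. n3.env = -4  [len(h.idx) - 6]
7. n5.depth = false  [false]
8. n6.fin = "kq"  [terminal]
9. n7.idx = "my"  [terminal]
10. n5.env = 30  [len(f.fin) + 28]
11. n2.ok = 1  [S.key - 21]
12. n2.mk = -6  [S.key - 28]
13. n2.live = "ky"  ["ky"]
14. n0.ok = 27  [S₀.key + 21]
15. n0.mk = -4  [S₁.mk * 2 + 8]
16. n0.live = "kyyk"  [S₁.live ++ f.fin]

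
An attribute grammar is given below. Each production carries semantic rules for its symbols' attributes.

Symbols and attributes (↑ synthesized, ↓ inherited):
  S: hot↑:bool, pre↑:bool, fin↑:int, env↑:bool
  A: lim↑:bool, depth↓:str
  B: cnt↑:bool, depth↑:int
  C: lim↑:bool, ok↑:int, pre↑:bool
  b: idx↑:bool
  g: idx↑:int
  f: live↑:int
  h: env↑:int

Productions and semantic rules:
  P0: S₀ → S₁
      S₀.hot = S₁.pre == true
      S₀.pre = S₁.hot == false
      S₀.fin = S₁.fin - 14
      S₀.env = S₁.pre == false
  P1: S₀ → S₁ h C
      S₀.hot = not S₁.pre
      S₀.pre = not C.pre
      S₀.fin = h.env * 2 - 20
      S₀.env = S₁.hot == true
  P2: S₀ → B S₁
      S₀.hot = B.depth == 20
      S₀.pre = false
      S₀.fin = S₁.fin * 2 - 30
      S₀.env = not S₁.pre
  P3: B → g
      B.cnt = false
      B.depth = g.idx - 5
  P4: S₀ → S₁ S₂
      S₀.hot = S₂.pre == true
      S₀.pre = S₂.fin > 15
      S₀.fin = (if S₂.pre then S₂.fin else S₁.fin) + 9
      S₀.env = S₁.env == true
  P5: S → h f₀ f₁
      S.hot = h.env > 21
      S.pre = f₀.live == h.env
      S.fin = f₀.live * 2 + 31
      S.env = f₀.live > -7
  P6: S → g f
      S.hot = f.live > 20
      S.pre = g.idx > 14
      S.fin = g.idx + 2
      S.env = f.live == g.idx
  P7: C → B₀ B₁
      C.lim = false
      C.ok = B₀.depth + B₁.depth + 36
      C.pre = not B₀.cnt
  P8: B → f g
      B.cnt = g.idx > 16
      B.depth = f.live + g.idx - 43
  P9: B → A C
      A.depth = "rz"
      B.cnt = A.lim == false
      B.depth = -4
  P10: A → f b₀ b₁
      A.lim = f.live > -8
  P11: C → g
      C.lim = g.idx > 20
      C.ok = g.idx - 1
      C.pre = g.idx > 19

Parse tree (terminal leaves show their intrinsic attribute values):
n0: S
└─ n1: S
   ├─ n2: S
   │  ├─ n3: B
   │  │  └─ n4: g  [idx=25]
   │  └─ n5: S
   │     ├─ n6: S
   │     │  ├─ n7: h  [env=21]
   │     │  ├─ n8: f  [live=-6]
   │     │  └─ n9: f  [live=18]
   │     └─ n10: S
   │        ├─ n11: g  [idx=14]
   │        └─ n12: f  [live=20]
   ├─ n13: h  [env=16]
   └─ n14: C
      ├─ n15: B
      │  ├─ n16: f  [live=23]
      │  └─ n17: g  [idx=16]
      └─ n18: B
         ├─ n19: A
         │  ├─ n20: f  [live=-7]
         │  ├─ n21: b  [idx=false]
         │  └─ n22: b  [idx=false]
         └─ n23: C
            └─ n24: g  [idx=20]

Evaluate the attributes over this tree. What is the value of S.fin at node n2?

1. n4.idx = 25  [terminal]
2. n3.cnt = false  [false]
3. n3.depth = 20  [g.idx - 5]
4. n7.env = 21  [terminal]
5. n8.live = -6  [terminal]
6. n9.live = 18  [terminal]
7. n6.hot = false  [h.env > 21]
8. n6.pre = false  [f₀.live == h.env]
9. n6.fin = 19  [f₀.live * 2 + 31]
10. n6.env = true  [f₀.live > -7]
11. n11.idx = 14  [terminal]
12. n12.live = 20  [terminal]
13. n10.hot = false  [f.live > 20]
14. n10.pre = false  [g.idx > 14]
15. n10.fin = 16  [g.idx + 2]
16. n10.env = false  [f.live == g.idx]
17. n5.hot = false  [S₂.pre == true]
18. n5.pre = true  [S₂.fin > 15]
19. n5.fin = 28  [(if S₂.pre then S₂.fin else S₁.fin) + 9]
20. n5.env = true  [S₁.env == true]
21. n2.hot = true  [B.depth == 20]
22. n2.pre = false  [false]
23. n2.fin = 26  [S₁.fin * 2 - 30]
24. n2.env = false  [not S₁.pre]
25. n13.env = 16  [terminal]
26. n16.live = 23  [terminal]
27. n17.idx = 16  [terminal]
28. n15.cnt = false  [g.idx > 16]
29. n15.depth = -4  [f.live + g.idx - 43]
30. n19.depth = "rz"  ["rz"]
31. n20.live = -7  [terminal]
32. n21.idx = false  [terminal]
33. n22.idx = false  [terminal]
34. n19.lim = true  [f.live > -8]
35. n24.idx = 20  [terminal]
36. n23.lim = false  [g.idx > 20]
37. n23.ok = 19  [g.idx - 1]
38. n23.pre = true  [g.idx > 19]
39. n18.cnt = false  [A.lim == false]
40. n18.depth = -4  [-4]
41. n14.lim = false  [false]
42. n14.ok = 28  [B₀.depth + B₁.depth + 36]
43. n14.pre = true  [not B₀.cnt]
44. n1.hot = true  [not S₁.pre]
45. n1.pre = false  [not C.pre]
46. n1.fin = 12  [h.env * 2 - 20]
47. n1.env = true  [S₁.hot == true]
48. n0.hot = false  [S₁.pre == true]
49. n0.pre = false  [S₁.hot == false]
50. n0.fin = -2  [S₁.fin - 14]
51. n0.env = true  [S₁.pre == false]

26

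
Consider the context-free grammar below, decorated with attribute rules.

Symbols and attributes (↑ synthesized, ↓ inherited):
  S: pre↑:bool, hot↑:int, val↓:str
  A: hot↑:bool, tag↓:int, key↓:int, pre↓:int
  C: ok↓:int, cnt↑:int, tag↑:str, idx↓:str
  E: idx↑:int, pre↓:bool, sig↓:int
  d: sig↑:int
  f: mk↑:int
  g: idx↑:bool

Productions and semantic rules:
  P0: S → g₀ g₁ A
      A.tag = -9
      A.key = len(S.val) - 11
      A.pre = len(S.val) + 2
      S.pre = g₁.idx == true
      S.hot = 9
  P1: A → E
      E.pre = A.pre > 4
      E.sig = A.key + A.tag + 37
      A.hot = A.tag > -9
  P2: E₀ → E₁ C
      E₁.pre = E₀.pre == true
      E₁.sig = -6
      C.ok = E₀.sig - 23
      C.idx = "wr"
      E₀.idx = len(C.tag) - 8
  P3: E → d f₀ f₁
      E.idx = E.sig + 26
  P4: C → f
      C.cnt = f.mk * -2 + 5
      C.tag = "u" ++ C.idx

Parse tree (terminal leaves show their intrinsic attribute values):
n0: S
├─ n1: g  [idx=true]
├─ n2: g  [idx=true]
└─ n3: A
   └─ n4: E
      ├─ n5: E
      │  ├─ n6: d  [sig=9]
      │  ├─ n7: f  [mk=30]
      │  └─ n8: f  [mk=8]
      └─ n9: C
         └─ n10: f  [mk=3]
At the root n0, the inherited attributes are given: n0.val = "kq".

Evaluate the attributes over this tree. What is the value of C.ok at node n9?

1. n0.val = "kq"  [given at root]
2. n1.idx = true  [terminal]
3. n2.idx = true  [terminal]
4. n3.tag = -9  [-9]
5. n3.key = -9  [len(S.val) - 11]
6. n3.pre = 4  [len(S.val) + 2]
7. n4.pre = false  [A.pre > 4]
8. n4.sig = 19  [A.key + A.tag + 37]
9. n5.pre = false  [E₀.pre == true]
10. n5.sig = -6  [-6]
11. n6.sig = 9  [terminal]
12. n7.mk = 30  [terminal]
13. n8.mk = 8  [terminal]
14. n5.idx = 20  [E.sig + 26]
15. n9.ok = -4  [E₀.sig - 23]
16. n9.idx = "wr"  ["wr"]
17. n10.mk = 3  [terminal]
18. n9.cnt = -1  [f.mk * -2 + 5]
19. n9.tag = "uwr"  ["u" ++ C.idx]
20. n4.idx = -5  [len(C.tag) - 8]
21. n3.hot = false  [A.tag > -9]
22. n0.pre = true  [g₁.idx == true]
23. n0.hot = 9  [9]

-4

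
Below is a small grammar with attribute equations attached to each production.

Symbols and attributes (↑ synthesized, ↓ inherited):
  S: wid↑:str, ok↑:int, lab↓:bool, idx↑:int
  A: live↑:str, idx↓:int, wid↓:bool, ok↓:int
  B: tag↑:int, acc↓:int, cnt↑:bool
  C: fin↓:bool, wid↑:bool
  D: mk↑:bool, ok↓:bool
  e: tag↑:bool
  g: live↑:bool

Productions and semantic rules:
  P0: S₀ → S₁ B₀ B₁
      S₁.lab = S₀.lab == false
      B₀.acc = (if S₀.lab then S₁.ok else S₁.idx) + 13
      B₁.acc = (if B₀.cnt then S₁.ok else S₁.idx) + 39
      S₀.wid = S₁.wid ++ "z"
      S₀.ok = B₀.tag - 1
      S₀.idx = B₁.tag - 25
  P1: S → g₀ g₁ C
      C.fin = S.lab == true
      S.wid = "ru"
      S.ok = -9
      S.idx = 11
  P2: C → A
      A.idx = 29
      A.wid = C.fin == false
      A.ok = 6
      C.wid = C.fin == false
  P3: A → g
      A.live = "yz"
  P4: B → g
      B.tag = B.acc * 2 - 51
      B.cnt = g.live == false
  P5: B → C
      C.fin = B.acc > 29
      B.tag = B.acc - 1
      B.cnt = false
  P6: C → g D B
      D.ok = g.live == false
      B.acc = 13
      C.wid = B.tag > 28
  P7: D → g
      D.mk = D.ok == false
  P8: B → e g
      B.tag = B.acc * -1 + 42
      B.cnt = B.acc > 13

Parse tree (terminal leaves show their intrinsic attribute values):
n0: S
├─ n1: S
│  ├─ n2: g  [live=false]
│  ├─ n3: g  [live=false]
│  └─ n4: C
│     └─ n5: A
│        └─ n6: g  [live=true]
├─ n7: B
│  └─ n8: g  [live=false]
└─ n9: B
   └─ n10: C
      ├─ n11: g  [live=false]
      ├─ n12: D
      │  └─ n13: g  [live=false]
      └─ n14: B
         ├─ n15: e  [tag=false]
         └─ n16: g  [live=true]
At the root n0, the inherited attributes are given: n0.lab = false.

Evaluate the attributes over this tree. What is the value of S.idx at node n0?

4

1. n0.lab = false  [given at root]
2. n1.lab = true  [S₀.lab == false]
3. n2.live = false  [terminal]
4. n3.live = false  [terminal]
5. n4.fin = true  [S.lab == true]
6. n5.idx = 29  [29]
7. n5.wid = false  [C.fin == false]
8. n5.ok = 6  [6]
9. n6.live = true  [terminal]
10. n5.live = "yz"  ["yz"]
11. n4.wid = false  [C.fin == false]
12. n1.wid = "ru"  ["ru"]
13. n1.ok = -9  [-9]
14. n1.idx = 11  [11]
15. n7.acc = 24  [(if S₀.lab then S₁.ok else S₁.idx) + 13]
16. n8.live = false  [terminal]
17. n7.tag = -3  [B.acc * 2 - 51]
18. n7.cnt = true  [g.live == false]
19. n9.acc = 30  [(if B₀.cnt then S₁.ok else S₁.idx) + 39]
20. n10.fin = true  [B.acc > 29]
21. n11.live = false  [terminal]
22. n12.ok = true  [g.live == false]
23. n13.live = false  [terminal]
24. n12.mk = false  [D.ok == false]
25. n14.acc = 13  [13]
26. n15.tag = false  [terminal]
27. n16.live = true  [terminal]
28. n14.tag = 29  [B.acc * -1 + 42]
29. n14.cnt = false  [B.acc > 13]
30. n10.wid = true  [B.tag > 28]
31. n9.tag = 29  [B.acc - 1]
32. n9.cnt = false  [false]
33. n0.wid = "ruz"  [S₁.wid ++ "z"]
34. n0.ok = -4  [B₀.tag - 1]
35. n0.idx = 4  [B₁.tag - 25]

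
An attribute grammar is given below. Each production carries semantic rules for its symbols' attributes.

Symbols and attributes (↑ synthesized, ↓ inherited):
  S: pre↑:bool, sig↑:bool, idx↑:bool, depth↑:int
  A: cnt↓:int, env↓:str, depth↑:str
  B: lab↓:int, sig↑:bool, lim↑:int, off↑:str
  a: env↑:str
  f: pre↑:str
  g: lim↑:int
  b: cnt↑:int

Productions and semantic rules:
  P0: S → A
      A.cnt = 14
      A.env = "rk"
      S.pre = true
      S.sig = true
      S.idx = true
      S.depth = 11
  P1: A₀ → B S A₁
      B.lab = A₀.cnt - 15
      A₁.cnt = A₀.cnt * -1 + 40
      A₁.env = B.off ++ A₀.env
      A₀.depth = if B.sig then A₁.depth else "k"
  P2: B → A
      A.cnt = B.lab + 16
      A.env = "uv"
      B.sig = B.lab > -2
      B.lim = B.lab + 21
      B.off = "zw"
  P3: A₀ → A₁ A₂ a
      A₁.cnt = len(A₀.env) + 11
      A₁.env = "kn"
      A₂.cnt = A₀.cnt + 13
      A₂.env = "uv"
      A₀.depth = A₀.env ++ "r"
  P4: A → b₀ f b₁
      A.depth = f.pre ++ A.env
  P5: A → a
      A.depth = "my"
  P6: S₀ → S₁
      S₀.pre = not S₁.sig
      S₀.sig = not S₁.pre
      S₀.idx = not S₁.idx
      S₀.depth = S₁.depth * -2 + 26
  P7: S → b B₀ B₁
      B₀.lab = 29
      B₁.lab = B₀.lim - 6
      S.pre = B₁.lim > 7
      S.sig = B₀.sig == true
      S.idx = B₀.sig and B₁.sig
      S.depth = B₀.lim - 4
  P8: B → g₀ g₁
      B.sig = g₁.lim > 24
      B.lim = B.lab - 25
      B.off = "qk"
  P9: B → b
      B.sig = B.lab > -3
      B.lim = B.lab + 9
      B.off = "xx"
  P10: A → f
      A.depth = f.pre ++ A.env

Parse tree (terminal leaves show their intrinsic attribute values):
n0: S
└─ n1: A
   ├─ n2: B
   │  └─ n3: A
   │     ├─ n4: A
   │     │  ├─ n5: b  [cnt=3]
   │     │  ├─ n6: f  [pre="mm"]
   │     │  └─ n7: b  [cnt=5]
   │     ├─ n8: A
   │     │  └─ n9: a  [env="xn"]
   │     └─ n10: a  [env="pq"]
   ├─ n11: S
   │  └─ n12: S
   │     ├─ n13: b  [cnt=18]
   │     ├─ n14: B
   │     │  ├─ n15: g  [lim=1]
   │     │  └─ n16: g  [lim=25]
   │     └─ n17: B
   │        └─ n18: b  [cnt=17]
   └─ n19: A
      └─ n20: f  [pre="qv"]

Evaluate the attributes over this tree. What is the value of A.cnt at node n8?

1. n1.cnt = 14  [14]
2. n1.env = "rk"  ["rk"]
3. n2.lab = -1  [A₀.cnt - 15]
4. n3.cnt = 15  [B.lab + 16]
5. n3.env = "uv"  ["uv"]
6. n4.cnt = 13  [len(A₀.env) + 11]
7. n4.env = "kn"  ["kn"]
8. n5.cnt = 3  [terminal]
9. n6.pre = "mm"  [terminal]
10. n7.cnt = 5  [terminal]
11. n4.depth = "mmkn"  [f.pre ++ A.env]
12. n8.cnt = 28  [A₀.cnt + 13]
13. n8.env = "uv"  ["uv"]
14. n9.env = "xn"  [terminal]
15. n8.depth = "my"  ["my"]
16. n10.env = "pq"  [terminal]
17. n3.depth = "uvr"  [A₀.env ++ "r"]
18. n2.sig = true  [B.lab > -2]
19. n2.lim = 20  [B.lab + 21]
20. n2.off = "zw"  ["zw"]
21. n13.cnt = 18  [terminal]
22. n14.lab = 29  [29]
23. n15.lim = 1  [terminal]
24. n16.lim = 25  [terminal]
25. n14.sig = true  [g₁.lim > 24]
26. n14.lim = 4  [B.lab - 25]
27. n14.off = "qk"  ["qk"]
28. n17.lab = -2  [B₀.lim - 6]
29. n18.cnt = 17  [terminal]
30. n17.sig = true  [B.lab > -3]
31. n17.lim = 7  [B.lab + 9]
32. n17.off = "xx"  ["xx"]
33. n12.pre = false  [B₁.lim > 7]
34. n12.sig = true  [B₀.sig == true]
35. n12.idx = true  [B₀.sig and B₁.sig]
36. n12.depth = 0  [B₀.lim - 4]
37. n11.pre = false  [not S₁.sig]
38. n11.sig = true  [not S₁.pre]
39. n11.idx = false  [not S₁.idx]
40. n11.depth = 26  [S₁.depth * -2 + 26]
41. n19.cnt = 26  [A₀.cnt * -1 + 40]
42. n19.env = "zwrk"  [B.off ++ A₀.env]
43. n20.pre = "qv"  [terminal]
44. n19.depth = "qvzwrk"  [f.pre ++ A.env]
45. n1.depth = "qvzwrk"  [if B.sig then A₁.depth else "k"]
46. n0.pre = true  [true]
47. n0.sig = true  [true]
48. n0.idx = true  [true]
49. n0.depth = 11  [11]

28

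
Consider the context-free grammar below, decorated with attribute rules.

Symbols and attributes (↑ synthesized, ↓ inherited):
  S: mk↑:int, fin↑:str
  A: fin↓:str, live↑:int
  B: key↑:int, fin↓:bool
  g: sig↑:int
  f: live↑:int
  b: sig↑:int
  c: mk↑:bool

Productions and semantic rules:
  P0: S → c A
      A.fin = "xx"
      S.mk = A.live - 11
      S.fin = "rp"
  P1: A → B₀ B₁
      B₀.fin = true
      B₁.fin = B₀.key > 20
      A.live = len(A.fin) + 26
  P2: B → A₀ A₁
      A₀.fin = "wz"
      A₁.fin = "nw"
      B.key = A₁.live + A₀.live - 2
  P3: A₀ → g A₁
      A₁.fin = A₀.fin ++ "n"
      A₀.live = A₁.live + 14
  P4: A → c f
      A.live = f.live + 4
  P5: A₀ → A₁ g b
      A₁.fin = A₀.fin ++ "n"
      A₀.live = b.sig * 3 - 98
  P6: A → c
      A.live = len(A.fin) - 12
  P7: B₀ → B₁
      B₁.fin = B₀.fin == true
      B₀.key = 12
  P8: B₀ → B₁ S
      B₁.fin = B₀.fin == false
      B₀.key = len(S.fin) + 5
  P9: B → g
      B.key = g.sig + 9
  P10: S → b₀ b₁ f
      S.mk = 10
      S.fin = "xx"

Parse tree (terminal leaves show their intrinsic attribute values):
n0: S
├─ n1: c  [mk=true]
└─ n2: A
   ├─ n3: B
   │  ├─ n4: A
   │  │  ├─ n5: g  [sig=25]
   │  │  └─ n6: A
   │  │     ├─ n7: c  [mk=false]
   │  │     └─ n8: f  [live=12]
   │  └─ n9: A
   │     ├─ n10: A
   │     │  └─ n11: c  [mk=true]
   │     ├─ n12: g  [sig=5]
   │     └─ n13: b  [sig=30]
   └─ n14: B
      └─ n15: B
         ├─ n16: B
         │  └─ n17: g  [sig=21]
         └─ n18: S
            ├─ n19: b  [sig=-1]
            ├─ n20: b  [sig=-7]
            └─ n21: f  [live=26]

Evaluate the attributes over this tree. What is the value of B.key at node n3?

1. n1.mk = true  [terminal]
2. n2.fin = "xx"  ["xx"]
3. n3.fin = true  [true]
4. n4.fin = "wz"  ["wz"]
5. n5.sig = 25  [terminal]
6. n6.fin = "wzn"  [A₀.fin ++ "n"]
7. n7.mk = false  [terminal]
8. n8.live = 12  [terminal]
9. n6.live = 16  [f.live + 4]
10. n4.live = 30  [A₁.live + 14]
11. n9.fin = "nw"  ["nw"]
12. n10.fin = "nwn"  [A₀.fin ++ "n"]
13. n11.mk = true  [terminal]
14. n10.live = -9  [len(A.fin) - 12]
15. n12.sig = 5  [terminal]
16. n13.sig = 30  [terminal]
17. n9.live = -8  [b.sig * 3 - 98]
18. n3.key = 20  [A₁.live + A₀.live - 2]
19. n14.fin = false  [B₀.key > 20]
20. n15.fin = false  [B₀.fin == true]
21. n16.fin = true  [B₀.fin == false]
22. n17.sig = 21  [terminal]
23. n16.key = 30  [g.sig + 9]
24. n19.sig = -1  [terminal]
25. n20.sig = -7  [terminal]
26. n21.live = 26  [terminal]
27. n18.mk = 10  [10]
28. n18.fin = "xx"  ["xx"]
29. n15.key = 7  [len(S.fin) + 5]
30. n14.key = 12  [12]
31. n2.live = 28  [len(A.fin) + 26]
32. n0.mk = 17  [A.live - 11]
33. n0.fin = "rp"  ["rp"]

20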